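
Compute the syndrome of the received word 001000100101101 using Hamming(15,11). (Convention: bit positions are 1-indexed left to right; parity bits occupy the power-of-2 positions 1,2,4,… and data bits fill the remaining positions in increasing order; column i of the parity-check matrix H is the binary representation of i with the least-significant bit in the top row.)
Syndrome s = H · r^T (mod 2), r = 001000100101101:
  s[0] = (101010101010101)·(001000100101101) mod 2 = 0+0+1+0+0+0+1+0+0+0+0+0+1+0+1 mod 2 = 0
  s[1] = (011001100110011)·(001000100101101) mod 2 = 0+0+1+0+0+0+1+0+0+1+0+0+0+0+1 mod 2 = 0
  s[2] = (000111100001111)·(001000100101101) mod 2 = 0+0+0+0+0+0+1+0+0+0+0+1+1+0+1 mod 2 = 0
  s[3] = (000000011111111)·(001000100101101) mod 2 = 0+0+0+0+0+0+0+0+0+1+0+1+1+0+1 mod 2 = 0
Syndrome = 0000
s = 0: no error detected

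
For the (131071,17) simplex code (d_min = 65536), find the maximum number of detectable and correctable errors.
Detection only: up to d_min − 1 = 65535 errors.
Correction: up to ⌊(d_min − 1)/2⌋ = ⌊65535/2⌋ = 32767 errors.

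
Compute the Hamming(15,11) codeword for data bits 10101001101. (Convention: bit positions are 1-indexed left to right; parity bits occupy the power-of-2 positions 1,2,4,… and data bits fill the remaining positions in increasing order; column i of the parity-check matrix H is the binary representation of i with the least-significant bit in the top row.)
Codeword c = d · G (mod 2), d = 10101001101:
  c[0] = d·G[:,0] = (10101001101)·(11011010101) mod 2 = 1+0+0+0+1+0+0+0+1+0+1 mod 2 = 0
  c[1] = d·G[:,1] = (10101001101)·(10110110011) mod 2 = 1+0+1+0+0+0+0+0+0+0+1 mod 2 = 1
  c[2] = d·G[:,2] = (10101001101)·(10000000000) mod 2 = 1+0+0+0+0+0+0+0+0+0+0 mod 2 = 1
  c[3] = d·G[:,3] = (10101001101)·(01110001111) mod 2 = 0+0+1+0+0+0+0+1+1+0+1 mod 2 = 0
  c[4] = d·G[:,4] = (10101001101)·(01000000000) mod 2 = 0+0+0+0+0+0+0+0+0+0+0 mod 2 = 0
  c[5] = d·G[:,5] = (10101001101)·(00100000000) mod 2 = 0+0+1+0+0+0+0+0+0+0+0 mod 2 = 1
  c[6] = d·G[:,6] = (10101001101)·(00010000000) mod 2 = 0+0+0+0+0+0+0+0+0+0+0 mod 2 = 0
  c[7] = d·G[:,7] = (10101001101)·(00001111111) mod 2 = 0+0+0+0+1+0+0+1+1+0+1 mod 2 = 0
  c[8] = d·G[:,8] = (10101001101)·(00001000000) mod 2 = 0+0+0+0+1+0+0+0+0+0+0 mod 2 = 1
  c[9] = d·G[:,9] = (10101001101)·(00000100000) mod 2 = 0+0+0+0+0+0+0+0+0+0+0 mod 2 = 0
  c[10] = d·G[:,10] = (10101001101)·(00000010000) mod 2 = 0+0+0+0+0+0+0+0+0+0+0 mod 2 = 0
  c[11] = d·G[:,11] = (10101001101)·(00000001000) mod 2 = 0+0+0+0+0+0+0+1+0+0+0 mod 2 = 1
  c[12] = d·G[:,12] = (10101001101)·(00000000100) mod 2 = 0+0+0+0+0+0+0+0+1+0+0 mod 2 = 1
  c[13] = d·G[:,13] = (10101001101)·(00000000010) mod 2 = 0+0+0+0+0+0+0+0+0+0+0 mod 2 = 0
  c[14] = d·G[:,14] = (10101001101)·(00000000001) mod 2 = 0+0+0+0+0+0+0+0+0+0+1 mod 2 = 1
Codeword = 011001001001101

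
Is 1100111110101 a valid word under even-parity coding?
Sum of all bits: 1+1+0+0+1+1+1+1+1+0+1+0+1 = 9; 9 mod 2 = 1. Result is 1 → parity error detected.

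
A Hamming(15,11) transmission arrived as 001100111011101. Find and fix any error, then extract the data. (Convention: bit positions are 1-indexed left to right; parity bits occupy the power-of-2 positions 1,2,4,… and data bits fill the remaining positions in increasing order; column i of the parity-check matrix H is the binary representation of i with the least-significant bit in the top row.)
Syndrome s = H · r^T (mod 2), r = 001100111011101:
  s[0] = (101010101010101)·(001100111011101) mod 2 = 0+0+1+0+0+0+1+0+1+0+1+0+1+0+1 mod 2 = 0
  s[1] = (011001100110011)·(001100111011101) mod 2 = 0+0+1+0+0+0+1+0+0+0+1+0+0+0+1 mod 2 = 0
  s[2] = (000111100001111)·(001100111011101) mod 2 = 0+0+0+1+0+0+1+0+0+0+0+1+1+0+1 mod 2 = 1
  s[3] = (000000011111111)·(001100111011101) mod 2 = 0+0+0+0+0+0+0+1+1+0+1+1+1+0+1 mod 2 = 0
Syndrome = 0010
Column 4 of H equals this syndrome → error at bit 4 (1-indexed).
Flip bit 4: 001100111011101 → 001000111011101
Extract data bits at positions {3,5,6,7,9,10,11,12,13,14,15}: 10011011101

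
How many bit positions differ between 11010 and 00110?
XOR = 11100, count of 1s = 3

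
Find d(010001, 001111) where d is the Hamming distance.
XOR = 011110, count of 1s = 4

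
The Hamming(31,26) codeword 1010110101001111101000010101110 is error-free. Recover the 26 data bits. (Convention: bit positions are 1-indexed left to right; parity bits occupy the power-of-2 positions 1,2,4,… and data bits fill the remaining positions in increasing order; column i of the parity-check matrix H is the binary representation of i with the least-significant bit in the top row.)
Parity bits occupy power-of-2 positions; data bits are at positions {3,5,6,7,9,10,11,12,13,14,15,17,18,19,20,21,22,23,24,25,26,27,28,29,30,31} (1-indexed).
Extract: c[3]=1 c[5]=1 c[6]=1 c[7]=0 c[9]=0 c[10]=1 c[11]=0 c[12]=0 c[13]=1 c[14]=1 c[15]=1 c[17]=1 c[18]=0 c[19]=1 c[20]=0 c[21]=0 c[22]=0 c[23]=0 c[24]=1 c[25]=0 c[26]=1 c[27]=0 c[28]=1 c[29]=1 c[30]=1 c[31]=0
Data = 11100100111101000010101110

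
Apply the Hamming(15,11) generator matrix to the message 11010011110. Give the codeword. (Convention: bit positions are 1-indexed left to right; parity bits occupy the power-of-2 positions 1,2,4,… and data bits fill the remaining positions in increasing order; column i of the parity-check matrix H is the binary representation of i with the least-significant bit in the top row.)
Codeword c = d · G (mod 2), d = 11010011110:
  c[0] = d·G[:,0] = (11010011110)·(11011010101) mod 2 = 1+1+0+1+0+0+1+0+1+0+0 mod 2 = 1
  c[1] = d·G[:,1] = (11010011110)·(10110110011) mod 2 = 1+0+0+1+0+0+1+0+0+1+0 mod 2 = 0
  c[2] = d·G[:,2] = (11010011110)·(10000000000) mod 2 = 1+0+0+0+0+0+0+0+0+0+0 mod 2 = 1
  c[3] = d·G[:,3] = (11010011110)·(01110001111) mod 2 = 0+1+0+1+0+0+0+1+1+1+0 mod 2 = 1
  c[4] = d·G[:,4] = (11010011110)·(01000000000) mod 2 = 0+1+0+0+0+0+0+0+0+0+0 mod 2 = 1
  c[5] = d·G[:,5] = (11010011110)·(00100000000) mod 2 = 0+0+0+0+0+0+0+0+0+0+0 mod 2 = 0
  c[6] = d·G[:,6] = (11010011110)·(00010000000) mod 2 = 0+0+0+1+0+0+0+0+0+0+0 mod 2 = 1
  c[7] = d·G[:,7] = (11010011110)·(00001111111) mod 2 = 0+0+0+0+0+0+1+1+1+1+0 mod 2 = 0
  c[8] = d·G[:,8] = (11010011110)·(00001000000) mod 2 = 0+0+0+0+0+0+0+0+0+0+0 mod 2 = 0
  c[9] = d·G[:,9] = (11010011110)·(00000100000) mod 2 = 0+0+0+0+0+0+0+0+0+0+0 mod 2 = 0
  c[10] = d·G[:,10] = (11010011110)·(00000010000) mod 2 = 0+0+0+0+0+0+1+0+0+0+0 mod 2 = 1
  c[11] = d·G[:,11] = (11010011110)·(00000001000) mod 2 = 0+0+0+0+0+0+0+1+0+0+0 mod 2 = 1
  c[12] = d·G[:,12] = (11010011110)·(00000000100) mod 2 = 0+0+0+0+0+0+0+0+1+0+0 mod 2 = 1
  c[13] = d·G[:,13] = (11010011110)·(00000000010) mod 2 = 0+0+0+0+0+0+0+0+0+1+0 mod 2 = 1
  c[14] = d·G[:,14] = (11010011110)·(00000000001) mod 2 = 0+0+0+0+0+0+0+0+0+0+0 mod 2 = 0
Codeword = 101110100011110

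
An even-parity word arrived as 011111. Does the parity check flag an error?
Sum of received bits: 0+1+1+1+1+1 = 5; 5 mod 2 = 1. Result is 1 ≠ 0 → error detected.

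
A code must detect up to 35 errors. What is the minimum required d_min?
Detecting e errors requires d_min ≥ e + 1 = 35 + 1 = 36.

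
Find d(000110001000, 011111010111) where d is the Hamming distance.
XOR = 011001011111, count of 1s = 8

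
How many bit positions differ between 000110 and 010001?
XOR = 010111, count of 1s = 4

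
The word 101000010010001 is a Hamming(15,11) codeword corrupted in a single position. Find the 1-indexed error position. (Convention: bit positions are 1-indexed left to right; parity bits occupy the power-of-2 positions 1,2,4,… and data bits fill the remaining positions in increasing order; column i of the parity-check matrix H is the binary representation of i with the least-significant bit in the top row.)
Syndrome s = H · r^T (mod 2), r = 101000010010001:
  s[0] = (101010101010101)·(101000010010001) mod 2 = 1+0+1+0+0+0+0+0+0+0+1+0+0+0+1 mod 2 = 0
  s[1] = (011001100110011)·(101000010010001) mod 2 = 0+0+1+0+0+0+0+0+0+0+1+0+0+0+1 mod 2 = 1
  s[2] = (000111100001111)·(101000010010001) mod 2 = 0+0+0+0+0+0+0+0+0+0+0+0+0+0+1 mod 2 = 1
  s[3] = (000000011111111)·(101000010010001) mod 2 = 0+0+0+0+0+0+0+1+0+0+1+0+0+0+1 mod 2 = 1
Syndrome = 0111
Column i of H is the binary representation of i, so the syndrome is the binary index of the flipped bit.
Read s = 0111 with s[0] as LSB: 0·2^0 + 1·2^1 + 1·2^2 + 1·2^3 = 14.
Error is at bit position 14.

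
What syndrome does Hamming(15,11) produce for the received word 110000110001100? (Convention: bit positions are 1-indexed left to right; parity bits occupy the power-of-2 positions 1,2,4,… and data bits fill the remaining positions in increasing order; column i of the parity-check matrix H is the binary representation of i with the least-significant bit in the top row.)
Syndrome s = H · r^T (mod 2), r = 110000110001100:
  s[0] = (101010101010101)·(110000110001100) mod 2 = 1+0+0+0+0+0+1+0+0+0+0+0+1+0+0 mod 2 = 1
  s[1] = (011001100110011)·(110000110001100) mod 2 = 0+1+0+0+0+0+1+0+0+0+0+0+0+0+0 mod 2 = 0
  s[2] = (000111100001111)·(110000110001100) mod 2 = 0+0+0+0+0+0+1+0+0+0+0+1+1+0+0 mod 2 = 1
  s[3] = (000000011111111)·(110000110001100) mod 2 = 0+0+0+0+0+0+0+1+0+0+0+1+1+0+0 mod 2 = 1
Syndrome = 1011
Non-zero syndrome: error at position 13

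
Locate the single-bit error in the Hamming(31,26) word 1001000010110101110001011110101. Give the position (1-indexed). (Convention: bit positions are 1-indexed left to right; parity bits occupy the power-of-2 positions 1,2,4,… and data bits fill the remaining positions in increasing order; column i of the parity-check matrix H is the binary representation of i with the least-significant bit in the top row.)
Syndrome s = H · r^T (mod 2), r = 1001000010110101110001011110101:
  s[0] = (1010101010101010101010101010101)·(1001000010110101110001011110101) mod 2 = 1+0+0+0+0+0+0+0+1+0+1+0+0+0+0+0+1+0+0+0+0+0+0+0+1+0+1+0+1+0+1 mod 2 = 0
  s[1] = (0110011001100110011001100110011)·(1001000010110101110001011110101) mod 2 = 0+0+0+0+0+0+0+0+0+0+1+0+0+1+0+0+0+1+0+0+0+1+0+0+0+1+1+0+0+0+1 mod 2 = 1
  s[2] = (0001111000011110000111100001111)·(1001000010110101110001011110101) mod 2 = 0+0+0+1+0+0+0+0+0+0+0+1+0+1+0+0+0+0+0+0+0+1+0+0+0+0+0+0+1+0+1 mod 2 = 0
  s[3] = (0000000111111110000000011111111)·(1001000010110101110001011110101) mod 2 = 0+0+0+0+0+0+0+0+1+0+1+1+0+1+0+0+0+0+0+0+0+0+0+1+1+1+1+0+1+0+1 mod 2 = 0
  s[4] = (0000000000000001111111111111111)·(1001000010110101110001011110101) mod 2 = 0+0+0+0+0+0+0+0+0+0+0+0+0+0+0+1+1+1+0+0+0+1+0+1+1+1+1+0+1+0+1 mod 2 = 0
Syndrome = 01000
Column i of H is the binary representation of i, so the syndrome is the binary index of the flipped bit.
Read s = 01000 with s[0] as LSB: 0·2^0 + 1·2^1 + 0·2^2 + 0·2^3 + 0·2^4 = 2.
Error is at bit position 2.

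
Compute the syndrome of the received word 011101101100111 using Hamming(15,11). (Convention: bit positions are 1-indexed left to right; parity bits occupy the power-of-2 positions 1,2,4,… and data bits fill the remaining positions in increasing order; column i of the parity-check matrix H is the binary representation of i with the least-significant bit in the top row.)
Syndrome s = H · r^T (mod 2), r = 011101101100111:
  s[0] = (101010101010101)·(011101101100111) mod 2 = 0+0+1+0+0+0+1+0+1+0+0+0+1+0+1 mod 2 = 1
  s[1] = (011001100110011)·(011101101100111) mod 2 = 0+1+1+0+0+1+1+0+0+1+0+0+0+1+1 mod 2 = 1
  s[2] = (000111100001111)·(011101101100111) mod 2 = 0+0+0+1+0+1+1+0+0+0+0+0+1+1+1 mod 2 = 0
  s[3] = (000000011111111)·(011101101100111) mod 2 = 0+0+0+0+0+0+0+0+1+1+0+0+1+1+1 mod 2 = 1
Syndrome = 1101
Non-zero syndrome: error at position 11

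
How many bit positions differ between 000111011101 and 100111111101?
XOR = 100000100000, count of 1s = 2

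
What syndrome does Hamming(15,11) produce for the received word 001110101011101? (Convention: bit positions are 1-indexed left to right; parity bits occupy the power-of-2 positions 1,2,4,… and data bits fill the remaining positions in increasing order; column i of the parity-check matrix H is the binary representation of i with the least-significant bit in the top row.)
Syndrome s = H · r^T (mod 2), r = 001110101011101:
  s[0] = (101010101010101)·(001110101011101) mod 2 = 0+0+1+0+1+0+1+0+1+0+1+0+1+0+1 mod 2 = 1
  s[1] = (011001100110011)·(001110101011101) mod 2 = 0+0+1+0+0+0+1+0+0+0+1+0+0+0+1 mod 2 = 0
  s[2] = (000111100001111)·(001110101011101) mod 2 = 0+0+0+1+1+0+1+0+0+0+0+1+1+0+1 mod 2 = 0
  s[3] = (000000011111111)·(001110101011101) mod 2 = 0+0+0+0+0+0+0+0+1+0+1+1+1+0+1 mod 2 = 1
Syndrome = 1001
Non-zero syndrome: error at position 9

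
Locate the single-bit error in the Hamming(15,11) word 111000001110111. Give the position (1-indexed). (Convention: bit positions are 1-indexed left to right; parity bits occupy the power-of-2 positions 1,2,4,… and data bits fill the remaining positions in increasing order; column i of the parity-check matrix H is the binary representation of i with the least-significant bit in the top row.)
Syndrome s = H · r^T (mod 2), r = 111000001110111:
  s[0] = (101010101010101)·(111000001110111) mod 2 = 1+0+1+0+0+0+0+0+1+0+1+0+1+0+1 mod 2 = 0
  s[1] = (011001100110011)·(111000001110111) mod 2 = 0+1+1+0+0+0+0+0+0+1+1+0+0+1+1 mod 2 = 0
  s[2] = (000111100001111)·(111000001110111) mod 2 = 0+0+0+0+0+0+0+0+0+0+0+0+1+1+1 mod 2 = 1
  s[3] = (000000011111111)·(111000001110111) mod 2 = 0+0+0+0+0+0+0+0+1+1+1+0+1+1+1 mod 2 = 0
Syndrome = 0010
Column i of H is the binary representation of i, so the syndrome is the binary index of the flipped bit.
Read s = 0010 with s[0] as LSB: 0·2^0 + 0·2^1 + 1·2^2 + 0·2^3 = 4.
Error is at bit position 4.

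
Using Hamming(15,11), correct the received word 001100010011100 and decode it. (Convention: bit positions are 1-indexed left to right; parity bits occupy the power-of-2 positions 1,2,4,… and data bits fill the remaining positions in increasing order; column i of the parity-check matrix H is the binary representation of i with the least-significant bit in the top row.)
Syndrome s = H · r^T (mod 2), r = 001100010011100:
  s[0] = (101010101010101)·(001100010011100) mod 2 = 0+0+1+0+0+0+0+0+0+0+1+0+1+0+0 mod 2 = 1
  s[1] = (011001100110011)·(001100010011100) mod 2 = 0+0+1+0+0+0+0+0+0+0+1+0+0+0+0 mod 2 = 0
  s[2] = (000111100001111)·(001100010011100) mod 2 = 0+0+0+1+0+0+0+0+0+0+0+1+1+0+0 mod 2 = 1
  s[3] = (000000011111111)·(001100010011100) mod 2 = 0+0+0+0+0+0+0+1+0+0+1+1+1+0+0 mod 2 = 0
Syndrome = 1010
Column 5 of H equals this syndrome → error at bit 5 (1-indexed).
Flip bit 5: 001100010011100 → 001110010011100
Extract data bits at positions {3,5,6,7,9,10,11,12,13,14,15}: 11000011100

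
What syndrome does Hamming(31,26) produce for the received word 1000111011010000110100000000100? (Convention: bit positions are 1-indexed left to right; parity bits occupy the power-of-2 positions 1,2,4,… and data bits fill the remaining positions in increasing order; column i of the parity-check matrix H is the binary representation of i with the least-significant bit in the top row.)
Syndrome s = H · r^T (mod 2), r = 1000111011010000110100000000100:
  s[0] = (1010101010101010101010101010101)·(1000111011010000110100000000100) mod 2 = 1+0+0+0+1+0+1+0+1+0+0+0+0+0+0+0+1+0+0+0+0+0+0+0+0+0+0+0+1+0+0 mod 2 = 0
  s[1] = (0110011001100110011001100110011)·(1000111011010000110100000000100) mod 2 = 0+0+0+0+0+1+1+0+0+1+0+0+0+0+0+0+0+1+0+0+0+0+0+0+0+0+0+0+0+0+0 mod 2 = 0
  s[2] = (0001111000011110000111100001111)·(1000111011010000110100000000100) mod 2 = 0+0+0+0+1+1+1+0+0+0+0+1+0+0+0+0+0+0+0+1+0+0+0+0+0+0+0+0+1+0+0 mod 2 = 0
  s[3] = (0000000111111110000000011111111)·(1000111011010000110100000000100) mod 2 = 0+0+0+0+0+0+0+0+1+1+0+1+0+0+0+0+0+0+0+0+0+0+0+0+0+0+0+0+1+0+0 mod 2 = 0
  s[4] = (0000000000000001111111111111111)·(1000111011010000110100000000100) mod 2 = 0+0+0+0+0+0+0+0+0+0+0+0+0+0+0+0+1+1+0+1+0+0+0+0+0+0+0+0+1+0+0 mod 2 = 0
Syndrome = 00000
s = 0: no error detected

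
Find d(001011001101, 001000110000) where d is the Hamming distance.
XOR = 000011111101, count of 1s = 7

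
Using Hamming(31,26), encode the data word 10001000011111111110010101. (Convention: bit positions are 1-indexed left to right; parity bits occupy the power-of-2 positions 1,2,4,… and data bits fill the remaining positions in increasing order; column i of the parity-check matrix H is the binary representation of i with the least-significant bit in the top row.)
Codeword c = d · G (mod 2), d = 10001000011111111110010101:
  c[0] = d·G[:,0] = (10001000011111111110010101)·(11011010101101010101010101) mod 2 = 1+0+0+0+1+0+0+0+0+0+1+1+0+1+0+1+0+1+0+0+0+1+0+1+0+1 mod 2 = 0
  c[1] = d·G[:,1] = (10001000011111111110010101)·(10110110011011001100110011) mod 2 = 1+0+0+0+0+0+0+0+0+1+1+0+1+1+0+0+1+1+0+0+0+1+0+0+0+1 mod 2 = 1
  c[2] = d·G[:,2] = (10001000011111111110010101)·(10000000000000000000000000) mod 2 = 1+0+0+0+0+0+0+0+0+0+0+0+0+0+0+0+0+0+0+0+0+0+0+0+0+0 mod 2 = 1
  c[3] = d·G[:,3] = (10001000011111111110010101)·(01110001111000111100001111) mod 2 = 0+0+0+0+0+0+0+0+0+1+1+0+0+0+1+1+1+1+0+0+0+0+0+1+0+1 mod 2 = 0
  c[4] = d·G[:,4] = (10001000011111111110010101)·(01000000000000000000000000) mod 2 = 0+0+0+0+0+0+0+0+0+0+0+0+0+0+0+0+0+0+0+0+0+0+0+0+0+0 mod 2 = 0
  c[5] = d·G[:,5] = (10001000011111111110010101)·(00100000000000000000000000) mod 2 = 0+0+0+0+0+0+0+0+0+0+0+0+0+0+0+0+0+0+0+0+0+0+0+0+0+0 mod 2 = 0
  c[6] = d·G[:,6] = (10001000011111111110010101)·(00010000000000000000000000) mod 2 = 0+0+0+0+0+0+0+0+0+0+0+0+0+0+0+0+0+0+0+0+0+0+0+0+0+0 mod 2 = 0
  c[7] = d·G[:,7] = (10001000011111111110010101)·(00001111111000000011111111) mod 2 = 0+0+0+0+1+0+0+0+0+1+1+0+0+0+0+0+0+0+1+0+0+1+0+1+0+1 mod 2 = 1
  c[8] = d·G[:,8] = (10001000011111111110010101)·(00001000000000000000000000) mod 2 = 0+0+0+0+1+0+0+0+0+0+0+0+0+0+0+0+0+0+0+0+0+0+0+0+0+0 mod 2 = 1
  c[9] = d·G[:,9] = (10001000011111111110010101)·(00000100000000000000000000) mod 2 = 0+0+0+0+0+0+0+0+0+0+0+0+0+0+0+0+0+0+0+0+0+0+0+0+0+0 mod 2 = 0
  c[10] = d·G[:,10] = (10001000011111111110010101)·(00000010000000000000000000) mod 2 = 0+0+0+0+0+0+0+0+0+0+0+0+0+0+0+0+0+0+0+0+0+0+0+0+0+0 mod 2 = 0
  c[11] = d·G[:,11] = (10001000011111111110010101)·(00000001000000000000000000) mod 2 = 0+0+0+0+0+0+0+0+0+0+0+0+0+0+0+0+0+0+0+0+0+0+0+0+0+0 mod 2 = 0
  c[12] = d·G[:,12] = (10001000011111111110010101)·(00000000100000000000000000) mod 2 = 0+0+0+0+0+0+0+0+0+0+0+0+0+0+0+0+0+0+0+0+0+0+0+0+0+0 mod 2 = 0
  c[13] = d·G[:,13] = (10001000011111111110010101)·(00000000010000000000000000) mod 2 = 0+0+0+0+0+0+0+0+0+1+0+0+0+0+0+0+0+0+0+0+0+0+0+0+0+0 mod 2 = 1
  c[14] = d·G[:,14] = (10001000011111111110010101)·(00000000001000000000000000) mod 2 = 0+0+0+0+0+0+0+0+0+0+1+0+0+0+0+0+0+0+0+0+0+0+0+0+0+0 mod 2 = 1
  c[15] = d·G[:,15] = (10001000011111111110010101)·(00000000000111111111111111) mod 2 = 0+0+0+0+0+0+0+0+0+0+0+1+1+1+1+1+1+1+1+0+0+1+0+1+0+1 mod 2 = 1
  c[16] = d·G[:,16] = (10001000011111111110010101)·(00000000000100000000000000) mod 2 = 0+0+0+0+0+0+0+0+0+0+0+1+0+0+0+0+0+0+0+0+0+0+0+0+0+0 mod 2 = 1
  c[17] = d·G[:,17] = (10001000011111111110010101)·(00000000000010000000000000) mod 2 = 0+0+0+0+0+0+0+0+0+0+0+0+1+0+0+0+0+0+0+0+0+0+0+0+0+0 mod 2 = 1
  c[18] = d·G[:,18] = (10001000011111111110010101)·(00000000000001000000000000) mod 2 = 0+0+0+0+0+0+0+0+0+0+0+0+0+1+0+0+0+0+0+0+0+0+0+0+0+0 mod 2 = 1
  c[19] = d·G[:,19] = (10001000011111111110010101)·(00000000000000100000000000) mod 2 = 0+0+0+0+0+0+0+0+0+0+0+0+0+0+1+0+0+0+0+0+0+0+0+0+0+0 mod 2 = 1
  c[20] = d·G[:,20] = (10001000011111111110010101)·(00000000000000010000000000) mod 2 = 0+0+0+0+0+0+0+0+0+0+0+0+0+0+0+1+0+0+0+0+0+0+0+0+0+0 mod 2 = 1
  c[21] = d·G[:,21] = (10001000011111111110010101)·(00000000000000001000000000) mod 2 = 0+0+0+0+0+0+0+0+0+0+0+0+0+0+0+0+1+0+0+0+0+0+0+0+0+0 mod 2 = 1
  c[22] = d·G[:,22] = (10001000011111111110010101)·(00000000000000000100000000) mod 2 = 0+0+0+0+0+0+0+0+0+0+0+0+0+0+0+0+0+1+0+0+0+0+0+0+0+0 mod 2 = 1
  c[23] = d·G[:,23] = (10001000011111111110010101)·(00000000000000000010000000) mod 2 = 0+0+0+0+0+0+0+0+0+0+0+0+0+0+0+0+0+0+1+0+0+0+0+0+0+0 mod 2 = 1
  c[24] = d·G[:,24] = (10001000011111111110010101)·(00000000000000000001000000) mod 2 = 0+0+0+0+0+0+0+0+0+0+0+0+0+0+0+0+0+0+0+0+0+0+0+0+0+0 mod 2 = 0
  c[25] = d·G[:,25] = (10001000011111111110010101)·(00000000000000000000100000) mod 2 = 0+0+0+0+0+0+0+0+0+0+0+0+0+0+0+0+0+0+0+0+0+0+0+0+0+0 mod 2 = 0
  c[26] = d·G[:,26] = (10001000011111111110010101)·(00000000000000000000010000) mod 2 = 0+0+0+0+0+0+0+0+0+0+0+0+0+0+0+0+0+0+0+0+0+1+0+0+0+0 mod 2 = 1
  c[27] = d·G[:,27] = (10001000011111111110010101)·(00000000000000000000001000) mod 2 = 0+0+0+0+0+0+0+0+0+0+0+0+0+0+0+0+0+0+0+0+0+0+0+0+0+0 mod 2 = 0
  c[28] = d·G[:,28] = (10001000011111111110010101)·(00000000000000000000000100) mod 2 = 0+0+0+0+0+0+0+0+0+0+0+0+0+0+0+0+0+0+0+0+0+0+0+1+0+0 mod 2 = 1
  c[29] = d·G[:,29] = (10001000011111111110010101)·(00000000000000000000000010) mod 2 = 0+0+0+0+0+0+0+0+0+0+0+0+0+0+0+0+0+0+0+0+0+0+0+0+0+0 mod 2 = 0
  c[30] = d·G[:,30] = (10001000011111111110010101)·(00000000000000000000000001) mod 2 = 0+0+0+0+0+0+0+0+0+0+0+0+0+0+0+0+0+0+0+0+0+0+0+0+0+1 mod 2 = 1
Codeword = 0110000110000111111111110010101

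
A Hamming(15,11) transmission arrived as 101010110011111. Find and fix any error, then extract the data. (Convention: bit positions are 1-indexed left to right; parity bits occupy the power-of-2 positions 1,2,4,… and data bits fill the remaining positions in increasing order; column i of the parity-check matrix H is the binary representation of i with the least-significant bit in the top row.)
Syndrome s = H · r^T (mod 2), r = 101010110011111:
  s[0] = (101010101010101)·(101010110011111) mod 2 = 1+0+1+0+1+0+1+0+0+0+1+0+1+0+1 mod 2 = 1
  s[1] = (011001100110011)·(101010110011111) mod 2 = 0+0+1+0+0+0+1+0+0+0+1+0+0+1+1 mod 2 = 1
  s[2] = (000111100001111)·(101010110011111) mod 2 = 0+0+0+0+1+0+1+0+0+0+0+1+1+1+1 mod 2 = 0
  s[3] = (000000011111111)·(101010110011111) mod 2 = 0+0+0+0+0+0+0+1+0+0+1+1+1+1+1 mod 2 = 0
Syndrome = 1100
Column 3 of H equals this syndrome → error at bit 3 (1-indexed).
Flip bit 3: 101010110011111 → 100010110011111
Extract data bits at positions {3,5,6,7,9,10,11,12,13,14,15}: 01010011111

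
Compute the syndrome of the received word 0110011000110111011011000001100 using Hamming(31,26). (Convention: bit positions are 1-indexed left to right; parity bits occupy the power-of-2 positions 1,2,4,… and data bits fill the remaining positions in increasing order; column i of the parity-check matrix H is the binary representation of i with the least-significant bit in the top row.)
Syndrome s = H · r^T (mod 2), r = 0110011000110111011011000001100:
  s[0] = (1010101010101010101010101010101)·(0110011000110111011011000001100) mod 2 = 0+0+1+0+0+0+1+0+0+0+1+0+0+0+1+0+0+0+1+0+1+0+0+0+0+0+0+0+1+0+0 mod 2 = 1
  s[1] = (0110011001100110011001100110011)·(0110011000110111011011000001100) mod 2 = 0+1+1+0+0+1+1+0+0+0+1+0+0+1+1+0+0+1+1+0+0+1+0+0+0+0+0+0+0+0+0 mod 2 = 0
  s[2] = (0001111000011110000111100001111)·(0110011000110111011011000001100) mod 2 = 0+0+0+0+0+1+1+0+0+0+0+1+0+1+1+0+0+0+0+0+1+1+0+0+0+0+0+1+1+0+0 mod 2 = 1
  s[3] = (0000000111111110000000011111111)·(0110011000110111011011000001100) mod 2 = 0+0+0+0+0+0+0+0+0+0+1+1+0+1+1+0+0+0+0+0+0+0+0+0+0+0+0+1+1+0+0 mod 2 = 0
  s[4] = (0000000000000001111111111111111)·(0110011000110111011011000001100) mod 2 = 0+0+0+0+0+0+0+0+0+0+0+0+0+0+0+1+0+1+1+0+1+1+0+0+0+0+0+1+1+0+0 mod 2 = 1
Syndrome = 10101
Non-zero syndrome: error at position 21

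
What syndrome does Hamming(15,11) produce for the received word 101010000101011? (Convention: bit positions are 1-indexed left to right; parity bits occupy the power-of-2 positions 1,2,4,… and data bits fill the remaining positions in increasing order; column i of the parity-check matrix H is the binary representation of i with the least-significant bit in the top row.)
Syndrome s = H · r^T (mod 2), r = 101010000101011:
  s[0] = (101010101010101)·(101010000101011) mod 2 = 1+0+1+0+1+0+0+0+0+0+0+0+0+0+1 mod 2 = 0
  s[1] = (011001100110011)·(101010000101011) mod 2 = 0+0+1+0+0+0+0+0+0+1+0+0+0+1+1 mod 2 = 0
  s[2] = (000111100001111)·(101010000101011) mod 2 = 0+0+0+0+1+0+0+0+0+0+0+1+0+1+1 mod 2 = 0
  s[3] = (000000011111111)·(101010000101011) mod 2 = 0+0+0+0+0+0+0+0+0+1+0+1+0+1+1 mod 2 = 0
Syndrome = 0000
s = 0: no error detected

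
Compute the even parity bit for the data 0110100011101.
Sum of data bits: 0+1+1+0+1+0+0+0+1+1+1+0+1 = 7.
7 mod 2 = 1, so parity bit = 1.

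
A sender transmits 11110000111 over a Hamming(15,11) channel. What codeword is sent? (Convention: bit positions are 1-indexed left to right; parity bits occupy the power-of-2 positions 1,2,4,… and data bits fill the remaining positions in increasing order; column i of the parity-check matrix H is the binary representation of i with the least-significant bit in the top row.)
Codeword c = d · G (mod 2), d = 11110000111:
  c[0] = d·G[:,0] = (11110000111)·(11011010101) mod 2 = 1+1+0+1+0+0+0+0+1+0+1 mod 2 = 1
  c[1] = d·G[:,1] = (11110000111)·(10110110011) mod 2 = 1+0+1+1+0+0+0+0+0+1+1 mod 2 = 1
  c[2] = d·G[:,2] = (11110000111)·(10000000000) mod 2 = 1+0+0+0+0+0+0+0+0+0+0 mod 2 = 1
  c[3] = d·G[:,3] = (11110000111)·(01110001111) mod 2 = 0+1+1+1+0+0+0+0+1+1+1 mod 2 = 0
  c[4] = d·G[:,4] = (11110000111)·(01000000000) mod 2 = 0+1+0+0+0+0+0+0+0+0+0 mod 2 = 1
  c[5] = d·G[:,5] = (11110000111)·(00100000000) mod 2 = 0+0+1+0+0+0+0+0+0+0+0 mod 2 = 1
  c[6] = d·G[:,6] = (11110000111)·(00010000000) mod 2 = 0+0+0+1+0+0+0+0+0+0+0 mod 2 = 1
  c[7] = d·G[:,7] = (11110000111)·(00001111111) mod 2 = 0+0+0+0+0+0+0+0+1+1+1 mod 2 = 1
  c[8] = d·G[:,8] = (11110000111)·(00001000000) mod 2 = 0+0+0+0+0+0+0+0+0+0+0 mod 2 = 0
  c[9] = d·G[:,9] = (11110000111)·(00000100000) mod 2 = 0+0+0+0+0+0+0+0+0+0+0 mod 2 = 0
  c[10] = d·G[:,10] = (11110000111)·(00000010000) mod 2 = 0+0+0+0+0+0+0+0+0+0+0 mod 2 = 0
  c[11] = d·G[:,11] = (11110000111)·(00000001000) mod 2 = 0+0+0+0+0+0+0+0+0+0+0 mod 2 = 0
  c[12] = d·G[:,12] = (11110000111)·(00000000100) mod 2 = 0+0+0+0+0+0+0+0+1+0+0 mod 2 = 1
  c[13] = d·G[:,13] = (11110000111)·(00000000010) mod 2 = 0+0+0+0+0+0+0+0+0+1+0 mod 2 = 1
  c[14] = d·G[:,14] = (11110000111)·(00000000001) mod 2 = 0+0+0+0+0+0+0+0+0+0+1 mod 2 = 1
Codeword = 111011110000111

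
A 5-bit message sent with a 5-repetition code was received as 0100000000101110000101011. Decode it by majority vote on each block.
Split into 5-bit blocks and majority-vote each:
  block 1 = 01000: 1 ones, 4 zeros → 0
  block 2 = 00000: 0 ones, 5 zeros → 0
  block 3 = 10111: 4 ones, 1 zeros → 1
  block 4 = 00001: 1 ones, 4 zeros → 0
  block 5 = 01011: 3 ones, 2 zeros → 1
Decoded = 00101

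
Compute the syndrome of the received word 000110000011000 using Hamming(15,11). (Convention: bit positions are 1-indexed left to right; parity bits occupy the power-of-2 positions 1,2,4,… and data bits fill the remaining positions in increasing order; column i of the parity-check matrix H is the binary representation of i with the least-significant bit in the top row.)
Syndrome s = H · r^T (mod 2), r = 000110000011000:
  s[0] = (101010101010101)·(000110000011000) mod 2 = 0+0+0+0+1+0+0+0+0+0+1+0+0+0+0 mod 2 = 0
  s[1] = (011001100110011)·(000110000011000) mod 2 = 0+0+0+0+0+0+0+0+0+0+1+0+0+0+0 mod 2 = 1
  s[2] = (000111100001111)·(000110000011000) mod 2 = 0+0+0+1+1+0+0+0+0+0+0+1+0+0+0 mod 2 = 1
  s[3] = (000000011111111)·(000110000011000) mod 2 = 0+0+0+0+0+0+0+0+0+0+1+1+0+0+0 mod 2 = 0
Syndrome = 0110
Non-zero syndrome: error at position 6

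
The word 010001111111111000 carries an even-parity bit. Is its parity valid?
Sum of all bits: 0+1+0+0+0+1+1+1+1+1+1+1+1+1+1+0+0+0 = 11; 11 mod 2 = 1. Result is 1 → parity error detected.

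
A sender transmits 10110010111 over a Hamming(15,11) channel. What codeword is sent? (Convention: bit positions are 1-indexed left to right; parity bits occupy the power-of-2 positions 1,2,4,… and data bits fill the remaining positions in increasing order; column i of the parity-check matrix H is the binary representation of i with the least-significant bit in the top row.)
Codeword c = d · G (mod 2), d = 10110010111:
  c[0] = d·G[:,0] = (10110010111)·(11011010101) mod 2 = 1+0+0+1+0+0+1+0+1+0+1 mod 2 = 1
  c[1] = d·G[:,1] = (10110010111)·(10110110011) mod 2 = 1+0+1+1+0+0+1+0+0+1+1 mod 2 = 0
  c[2] = d·G[:,2] = (10110010111)·(10000000000) mod 2 = 1+0+0+0+0+0+0+0+0+0+0 mod 2 = 1
  c[3] = d·G[:,3] = (10110010111)·(01110001111) mod 2 = 0+0+1+1+0+0+0+0+1+1+1 mod 2 = 1
  c[4] = d·G[:,4] = (10110010111)·(01000000000) mod 2 = 0+0+0+0+0+0+0+0+0+0+0 mod 2 = 0
  c[5] = d·G[:,5] = (10110010111)·(00100000000) mod 2 = 0+0+1+0+0+0+0+0+0+0+0 mod 2 = 1
  c[6] = d·G[:,6] = (10110010111)·(00010000000) mod 2 = 0+0+0+1+0+0+0+0+0+0+0 mod 2 = 1
  c[7] = d·G[:,7] = (10110010111)·(00001111111) mod 2 = 0+0+0+0+0+0+1+0+1+1+1 mod 2 = 0
  c[8] = d·G[:,8] = (10110010111)·(00001000000) mod 2 = 0+0+0+0+0+0+0+0+0+0+0 mod 2 = 0
  c[9] = d·G[:,9] = (10110010111)·(00000100000) mod 2 = 0+0+0+0+0+0+0+0+0+0+0 mod 2 = 0
  c[10] = d·G[:,10] = (10110010111)·(00000010000) mod 2 = 0+0+0+0+0+0+1+0+0+0+0 mod 2 = 1
  c[11] = d·G[:,11] = (10110010111)·(00000001000) mod 2 = 0+0+0+0+0+0+0+0+0+0+0 mod 2 = 0
  c[12] = d·G[:,12] = (10110010111)·(00000000100) mod 2 = 0+0+0+0+0+0+0+0+1+0+0 mod 2 = 1
  c[13] = d·G[:,13] = (10110010111)·(00000000010) mod 2 = 0+0+0+0+0+0+0+0+0+1+0 mod 2 = 1
  c[14] = d·G[:,14] = (10110010111)·(00000000001) mod 2 = 0+0+0+0+0+0+0+0+0+0+1 mod 2 = 1
Codeword = 101101100010111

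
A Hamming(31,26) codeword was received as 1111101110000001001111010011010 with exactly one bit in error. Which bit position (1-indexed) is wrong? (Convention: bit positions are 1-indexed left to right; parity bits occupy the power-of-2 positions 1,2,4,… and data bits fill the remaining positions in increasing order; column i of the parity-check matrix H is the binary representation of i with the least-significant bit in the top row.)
Syndrome s = H · r^T (mod 2), r = 1111101110000001001111010011010:
  s[0] = (1010101010101010101010101010101)·(1111101110000001001111010011010) mod 2 = 1+0+1+0+1+0+1+0+1+0+0+0+0+0+0+0+0+0+1+0+1+0+0+0+0+0+1+0+0+0+0 mod 2 = 0
  s[1] = (0110011001100110011001100110011)·(1111101110000001001111010011010) mod 2 = 0+1+1+0+0+0+1+0+0+0+0+0+0+0+0+0+0+0+1+0+0+1+0+0+0+0+1+0+0+1+0 mod 2 = 1
  s[2] = (0001111000011110000111100001111)·(1111101110000001001111010011010) mod 2 = 0+0+0+1+1+0+1+0+0+0+0+0+0+0+0+0+0+0+0+1+1+1+0+0+0+0+0+1+0+1+0 mod 2 = 0
  s[3] = (0000000111111110000000011111111)·(1111101110000001001111010011010) mod 2 = 0+0+0+0+0+0+0+1+1+0+0+0+0+0+0+0+0+0+0+0+0+0+0+1+0+0+1+1+0+1+0 mod 2 = 0
  s[4] = (0000000000000001111111111111111)·(1111101110000001001111010011010) mod 2 = 0+0+0+0+0+0+0+0+0+0+0+0+0+0+0+1+0+0+1+1+1+1+0+1+0+0+1+1+0+1+0 mod 2 = 1
Syndrome = 01001
Column i of H is the binary representation of i, so the syndrome is the binary index of the flipped bit.
Read s = 01001 with s[0] as LSB: 0·2^0 + 1·2^1 + 0·2^2 + 0·2^3 + 1·2^4 = 18.
Error is at bit position 18.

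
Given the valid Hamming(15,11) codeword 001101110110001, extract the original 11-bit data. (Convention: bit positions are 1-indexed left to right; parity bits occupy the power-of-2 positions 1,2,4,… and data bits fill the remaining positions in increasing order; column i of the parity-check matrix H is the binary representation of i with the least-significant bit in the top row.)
Parity bits occupy power-of-2 positions; data bits are at positions {3,5,6,7,9,10,11,12,13,14,15} (1-indexed).
Extract: c[3]=1 c[5]=0 c[6]=1 c[7]=1 c[9]=0 c[10]=1 c[11]=1 c[12]=0 c[13]=0 c[14]=0 c[15]=1
Data = 10110110001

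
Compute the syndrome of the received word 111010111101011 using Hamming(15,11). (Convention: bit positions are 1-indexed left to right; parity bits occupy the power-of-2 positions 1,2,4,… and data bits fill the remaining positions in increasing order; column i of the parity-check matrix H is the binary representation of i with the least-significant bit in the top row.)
Syndrome s = H · r^T (mod 2), r = 111010111101011:
  s[0] = (101010101010101)·(111010111101011) mod 2 = 1+0+1+0+1+0+1+0+1+0+0+0+0+0+1 mod 2 = 0
  s[1] = (011001100110011)·(111010111101011) mod 2 = 0+1+1+0+0+0+1+0+0+1+0+0+0+1+1 mod 2 = 0
  s[2] = (000111100001111)·(111010111101011) mod 2 = 0+0+0+0+1+0+1+0+0+0+0+1+0+1+1 mod 2 = 1
  s[3] = (000000011111111)·(111010111101011) mod 2 = 0+0+0+0+0+0+0+1+1+1+0+1+0+1+1 mod 2 = 0
Syndrome = 0010
Non-zero syndrome: error at position 4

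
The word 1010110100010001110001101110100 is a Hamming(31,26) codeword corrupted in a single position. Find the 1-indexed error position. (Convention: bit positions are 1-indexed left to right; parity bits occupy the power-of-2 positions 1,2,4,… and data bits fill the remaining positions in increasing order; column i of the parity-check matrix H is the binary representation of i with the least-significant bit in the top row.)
Syndrome s = H · r^T (mod 2), r = 1010110100010001110001101110100:
  s[0] = (1010101010101010101010101010101)·(1010110100010001110001101110100) mod 2 = 1+0+1+0+1+0+0+0+0+0+0+0+0+0+0+0+1+0+0+0+0+0+1+0+1+0+1+0+1+0+0 mod 2 = 0
  s[1] = (0110011001100110011001100110011)·(1010110100010001110001101110100) mod 2 = 0+0+1+0+0+1+0+0+0+0+0+0+0+0+0+0+0+1+0+0+0+1+1+0+0+1+1+0+0+0+0 mod 2 = 1
  s[2] = (0001111000011110000111100001111)·(1010110100010001110001101110100) mod 2 = 0+0+0+0+1+1+0+0+0+0+0+1+0+0+0+0+0+0+0+0+0+1+1+0+0+0+0+0+1+0+0 mod 2 = 0
  s[3] = (0000000111111110000000011111111)·(1010110100010001110001101110100) mod 2 = 0+0+0+0+0+0+0+1+0+0+0+1+0+0+0+0+0+0+0+0+0+0+0+0+1+1+1+0+1+0+0 mod 2 = 0
  s[4] = (0000000000000001111111111111111)·(1010110100010001110001101110100) mod 2 = 0+0+0+0+0+0+0+0+0+0+0+0+0+0+0+1+1+1+0+0+0+1+1+0+1+1+1+0+1+0+0 mod 2 = 1
Syndrome = 01001
Column i of H is the binary representation of i, so the syndrome is the binary index of the flipped bit.
Read s = 01001 with s[0] as LSB: 0·2^0 + 1·2^1 + 0·2^2 + 0·2^3 + 1·2^4 = 18.
Error is at bit position 18.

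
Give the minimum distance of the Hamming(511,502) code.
d_min = 3 (every single-error-correcting Hamming code has d_min = 3).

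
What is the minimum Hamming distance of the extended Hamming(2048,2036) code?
d_min = 4 (adding an overall parity bit to Hamming(2047,2036) raises d_min from 3 to 4).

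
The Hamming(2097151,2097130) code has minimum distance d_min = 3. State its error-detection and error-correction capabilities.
Detection only: up to d_min − 1 = 2 errors.
Correction: up to ⌊(d_min − 1)/2⌋ = ⌊2/2⌋ = 1 errors.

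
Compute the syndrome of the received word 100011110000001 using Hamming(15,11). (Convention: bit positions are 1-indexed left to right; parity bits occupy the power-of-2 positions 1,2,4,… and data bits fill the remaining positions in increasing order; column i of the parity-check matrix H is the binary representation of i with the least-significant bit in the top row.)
Syndrome s = H · r^T (mod 2), r = 100011110000001:
  s[0] = (101010101010101)·(100011110000001) mod 2 = 1+0+0+0+1+0+1+0+0+0+0+0+0+0+1 mod 2 = 0
  s[1] = (011001100110011)·(100011110000001) mod 2 = 0+0+0+0+0+1+1+0+0+0+0+0+0+0+1 mod 2 = 1
  s[2] = (000111100001111)·(100011110000001) mod 2 = 0+0+0+0+1+1+1+0+0+0+0+0+0+0+1 mod 2 = 0
  s[3] = (000000011111111)·(100011110000001) mod 2 = 0+0+0+0+0+0+0+1+0+0+0+0+0+0+1 mod 2 = 0
Syndrome = 0100
Non-zero syndrome: error at position 2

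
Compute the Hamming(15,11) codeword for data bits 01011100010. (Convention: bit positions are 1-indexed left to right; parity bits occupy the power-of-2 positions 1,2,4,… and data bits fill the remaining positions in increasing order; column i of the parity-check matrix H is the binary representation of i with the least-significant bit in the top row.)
Codeword c = d · G (mod 2), d = 01011100010:
  c[0] = d·G[:,0] = (01011100010)·(11011010101) mod 2 = 0+1+0+1+1+0+0+0+0+0+0 mod 2 = 1
  c[1] = d·G[:,1] = (01011100010)·(10110110011) mod 2 = 0+0+0+1+0+1+0+0+0+1+0 mod 2 = 1
  c[2] = d·G[:,2] = (01011100010)·(10000000000) mod 2 = 0+0+0+0+0+0+0+0+0+0+0 mod 2 = 0
  c[3] = d·G[:,3] = (01011100010)·(01110001111) mod 2 = 0+1+0+1+0+0+0+0+0+1+0 mod 2 = 1
  c[4] = d·G[:,4] = (01011100010)·(01000000000) mod 2 = 0+1+0+0+0+0+0+0+0+0+0 mod 2 = 1
  c[5] = d·G[:,5] = (01011100010)·(00100000000) mod 2 = 0+0+0+0+0+0+0+0+0+0+0 mod 2 = 0
  c[6] = d·G[:,6] = (01011100010)·(00010000000) mod 2 = 0+0+0+1+0+0+0+0+0+0+0 mod 2 = 1
  c[7] = d·G[:,7] = (01011100010)·(00001111111) mod 2 = 0+0+0+0+1+1+0+0+0+1+0 mod 2 = 1
  c[8] = d·G[:,8] = (01011100010)·(00001000000) mod 2 = 0+0+0+0+1+0+0+0+0+0+0 mod 2 = 1
  c[9] = d·G[:,9] = (01011100010)·(00000100000) mod 2 = 0+0+0+0+0+1+0+0+0+0+0 mod 2 = 1
  c[10] = d·G[:,10] = (01011100010)·(00000010000) mod 2 = 0+0+0+0+0+0+0+0+0+0+0 mod 2 = 0
  c[11] = d·G[:,11] = (01011100010)·(00000001000) mod 2 = 0+0+0+0+0+0+0+0+0+0+0 mod 2 = 0
  c[12] = d·G[:,12] = (01011100010)·(00000000100) mod 2 = 0+0+0+0+0+0+0+0+0+0+0 mod 2 = 0
  c[13] = d·G[:,13] = (01011100010)·(00000000010) mod 2 = 0+0+0+0+0+0+0+0+0+1+0 mod 2 = 1
  c[14] = d·G[:,14] = (01011100010)·(00000000001) mod 2 = 0+0+0+0+0+0+0+0+0+0+0 mod 2 = 0
Codeword = 110110111100010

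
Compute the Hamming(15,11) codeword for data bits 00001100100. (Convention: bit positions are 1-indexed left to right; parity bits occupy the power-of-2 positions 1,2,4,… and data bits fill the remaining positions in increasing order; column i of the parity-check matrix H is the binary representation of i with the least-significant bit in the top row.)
Codeword c = d · G (mod 2), d = 00001100100:
  c[0] = d·G[:,0] = (00001100100)·(11011010101) mod 2 = 0+0+0+0+1+0+0+0+1+0+0 mod 2 = 0
  c[1] = d·G[:,1] = (00001100100)·(10110110011) mod 2 = 0+0+0+0+0+1+0+0+0+0+0 mod 2 = 1
  c[2] = d·G[:,2] = (00001100100)·(10000000000) mod 2 = 0+0+0+0+0+0+0+0+0+0+0 mod 2 = 0
  c[3] = d·G[:,3] = (00001100100)·(01110001111) mod 2 = 0+0+0+0+0+0+0+0+1+0+0 mod 2 = 1
  c[4] = d·G[:,4] = (00001100100)·(01000000000) mod 2 = 0+0+0+0+0+0+0+0+0+0+0 mod 2 = 0
  c[5] = d·G[:,5] = (00001100100)·(00100000000) mod 2 = 0+0+0+0+0+0+0+0+0+0+0 mod 2 = 0
  c[6] = d·G[:,6] = (00001100100)·(00010000000) mod 2 = 0+0+0+0+0+0+0+0+0+0+0 mod 2 = 0
  c[7] = d·G[:,7] = (00001100100)·(00001111111) mod 2 = 0+0+0+0+1+1+0+0+1+0+0 mod 2 = 1
  c[8] = d·G[:,8] = (00001100100)·(00001000000) mod 2 = 0+0+0+0+1+0+0+0+0+0+0 mod 2 = 1
  c[9] = d·G[:,9] = (00001100100)·(00000100000) mod 2 = 0+0+0+0+0+1+0+0+0+0+0 mod 2 = 1
  c[10] = d·G[:,10] = (00001100100)·(00000010000) mod 2 = 0+0+0+0+0+0+0+0+0+0+0 mod 2 = 0
  c[11] = d·G[:,11] = (00001100100)·(00000001000) mod 2 = 0+0+0+0+0+0+0+0+0+0+0 mod 2 = 0
  c[12] = d·G[:,12] = (00001100100)·(00000000100) mod 2 = 0+0+0+0+0+0+0+0+1+0+0 mod 2 = 1
  c[13] = d·G[:,13] = (00001100100)·(00000000010) mod 2 = 0+0+0+0+0+0+0+0+0+0+0 mod 2 = 0
  c[14] = d·G[:,14] = (00001100100)·(00000000001) mod 2 = 0+0+0+0+0+0+0+0+0+0+0 mod 2 = 0
Codeword = 010100011100100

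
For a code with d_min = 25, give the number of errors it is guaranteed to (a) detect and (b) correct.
(a) Detection requires d_min ≥ e+1, so e ≤ d_min − 1 = 24.
(b) Correction requires d_min ≥ 2t+1, so t ≤ ⌊(d_min − 1)/2⌋ = ⌊24/2⌋ = 12.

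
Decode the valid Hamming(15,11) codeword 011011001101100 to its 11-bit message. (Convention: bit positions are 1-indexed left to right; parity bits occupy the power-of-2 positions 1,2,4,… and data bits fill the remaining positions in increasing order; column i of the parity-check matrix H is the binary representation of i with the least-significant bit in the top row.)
Parity bits occupy power-of-2 positions; data bits are at positions {3,5,6,7,9,10,11,12,13,14,15} (1-indexed).
Extract: c[3]=1 c[5]=1 c[6]=1 c[7]=0 c[9]=1 c[10]=1 c[11]=0 c[12]=1 c[13]=1 c[14]=0 c[15]=0
Data = 11101101100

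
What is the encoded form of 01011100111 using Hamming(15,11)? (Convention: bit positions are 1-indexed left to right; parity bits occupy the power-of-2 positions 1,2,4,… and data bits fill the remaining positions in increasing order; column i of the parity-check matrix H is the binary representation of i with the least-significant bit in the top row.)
Codeword c = d · G (mod 2), d = 01011100111:
  c[0] = d·G[:,0] = (01011100111)·(11011010101) mod 2 = 0+1+0+1+1+0+0+0+1+0+1 mod 2 = 1
  c[1] = d·G[:,1] = (01011100111)·(10110110011) mod 2 = 0+0+0+1+0+1+0+0+0+1+1 mod 2 = 0
  c[2] = d·G[:,2] = (01011100111)·(10000000000) mod 2 = 0+0+0+0+0+0+0+0+0+0+0 mod 2 = 0
  c[3] = d·G[:,3] = (01011100111)·(01110001111) mod 2 = 0+1+0+1+0+0+0+0+1+1+1 mod 2 = 1
  c[4] = d·G[:,4] = (01011100111)·(01000000000) mod 2 = 0+1+0+0+0+0+0+0+0+0+0 mod 2 = 1
  c[5] = d·G[:,5] = (01011100111)·(00100000000) mod 2 = 0+0+0+0+0+0+0+0+0+0+0 mod 2 = 0
  c[6] = d·G[:,6] = (01011100111)·(00010000000) mod 2 = 0+0+0+1+0+0+0+0+0+0+0 mod 2 = 1
  c[7] = d·G[:,7] = (01011100111)·(00001111111) mod 2 = 0+0+0+0+1+1+0+0+1+1+1 mod 2 = 1
  c[8] = d·G[:,8] = (01011100111)·(00001000000) mod 2 = 0+0+0+0+1+0+0+0+0+0+0 mod 2 = 1
  c[9] = d·G[:,9] = (01011100111)·(00000100000) mod 2 = 0+0+0+0+0+1+0+0+0+0+0 mod 2 = 1
  c[10] = d·G[:,10] = (01011100111)·(00000010000) mod 2 = 0+0+0+0+0+0+0+0+0+0+0 mod 2 = 0
  c[11] = d·G[:,11] = (01011100111)·(00000001000) mod 2 = 0+0+0+0+0+0+0+0+0+0+0 mod 2 = 0
  c[12] = d·G[:,12] = (01011100111)·(00000000100) mod 2 = 0+0+0+0+0+0+0+0+1+0+0 mod 2 = 1
  c[13] = d·G[:,13] = (01011100111)·(00000000010) mod 2 = 0+0+0+0+0+0+0+0+0+1+0 mod 2 = 1
  c[14] = d·G[:,14] = (01011100111)·(00000000001) mod 2 = 0+0+0+0+0+0+0+0+0+0+1 mod 2 = 1
Codeword = 100110111100111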